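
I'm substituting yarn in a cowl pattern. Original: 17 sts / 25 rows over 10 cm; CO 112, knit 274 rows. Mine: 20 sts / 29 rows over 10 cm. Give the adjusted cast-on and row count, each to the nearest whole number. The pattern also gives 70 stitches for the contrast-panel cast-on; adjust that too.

Stitches: 112 × 20/17 = 131.76 → 132.
Rows: 274 × 29/25 = 317.84 → 318.
contrast-panel cast-on: 70 × 20/17 = 82.35 → 82.

Cast on 132 stitches; work 318 rows; contrast-panel cast-on 82 stitches.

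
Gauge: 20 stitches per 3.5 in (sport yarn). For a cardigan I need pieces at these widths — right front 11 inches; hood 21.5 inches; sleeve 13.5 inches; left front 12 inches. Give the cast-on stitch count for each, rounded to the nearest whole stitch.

Rate = 20/3.5 = 5.714 sts per in.
right front: 11 × 5.714 = 62.86 → 63.
hood: 21.5 × 5.714 = 122.86 → 123.
sleeve: 13.5 × 5.714 = 77.14 → 77.
left front: 12 × 5.714 = 68.57 → 69.

right front 63; hood 123; sleeve 77; left front 69.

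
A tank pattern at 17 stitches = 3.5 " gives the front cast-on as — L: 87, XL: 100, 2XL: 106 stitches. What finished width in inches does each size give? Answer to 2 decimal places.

L 17.91 inches; XL 20.59 inches; 2XL 21.82 inches.

17/3.5 = 4.857 sts per in.
L: 87 / 4.857 = 17.912 → 17.91 in.
XL: 100 / 4.857 = 20.588 → 20.59 in.
2XL: 106 / 4.857 = 21.824 → 21.82 in.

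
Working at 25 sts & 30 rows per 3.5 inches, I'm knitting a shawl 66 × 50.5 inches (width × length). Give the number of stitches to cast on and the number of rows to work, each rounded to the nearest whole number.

Stitch gauge = 25/3.5 = 7.143 sts/in; 66 × 7.143 = 471.43 → 471 sts.
Row gauge = 30/3.5 = 8.571 rows/in; 50.5 × 8.571 = 432.86 → 433 rows.

Cast on 471 stitches and work 433 rows.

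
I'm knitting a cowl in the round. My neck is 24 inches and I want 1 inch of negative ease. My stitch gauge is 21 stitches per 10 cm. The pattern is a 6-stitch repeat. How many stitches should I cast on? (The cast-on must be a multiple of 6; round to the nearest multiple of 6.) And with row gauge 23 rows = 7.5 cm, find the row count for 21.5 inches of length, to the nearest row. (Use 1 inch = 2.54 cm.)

Finished = 24 − 1 = 23 inches.
23 inches × 2.54 = 58.42 cm.
21/10 = 2.1 sts per cm; 58.42 × 2.1 = 122.68 sts.
Nearest multiple of 6 → 120.
21.5 inches = 54.61 cm; × 3.067 = 167.47 → 167 rows.

Cast on 120 stitches; work 167 rows.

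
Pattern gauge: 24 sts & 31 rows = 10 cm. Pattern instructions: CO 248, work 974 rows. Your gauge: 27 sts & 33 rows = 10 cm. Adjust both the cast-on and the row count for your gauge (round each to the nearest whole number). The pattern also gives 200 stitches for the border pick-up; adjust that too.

Cast on 279 stitches; work 1037 rows; border pick-up 225 stitches.

Stitches: 248 × 27/24 = 279.00 → 279.
Rows: 974 × 33/31 = 1036.84 → 1037.
border pick-up: 200 × 27/24 = 225.00 → 225.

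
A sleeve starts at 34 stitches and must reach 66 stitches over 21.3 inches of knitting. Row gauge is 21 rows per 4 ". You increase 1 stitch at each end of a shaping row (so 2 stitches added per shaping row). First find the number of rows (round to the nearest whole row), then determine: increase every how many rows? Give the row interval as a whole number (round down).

Increase every 7th row.

Rows = 21.3 × 5.25 = 111.8 → 112 rows.
Stitches to add: 32 → 16 shaping rows (at 2 st each).
112 / 16 = 7.00 → every 7 rows.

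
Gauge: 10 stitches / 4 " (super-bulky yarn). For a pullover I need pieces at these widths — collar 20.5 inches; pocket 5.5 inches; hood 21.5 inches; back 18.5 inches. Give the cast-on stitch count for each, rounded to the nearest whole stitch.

collar 51; pocket 14; hood 54; back 46.

Rate = 10/4 = 2.5 sts per in.
collar: 20.5 × 2.5 = 51.25 → 51.
pocket: 5.5 × 2.5 = 13.75 → 14.
hood: 21.5 × 2.5 = 53.75 → 54.
back: 18.5 × 2.5 = 46.25 → 46.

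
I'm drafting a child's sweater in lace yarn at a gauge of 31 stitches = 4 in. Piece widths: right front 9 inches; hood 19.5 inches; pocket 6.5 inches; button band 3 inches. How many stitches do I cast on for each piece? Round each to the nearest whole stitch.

Rate = 31/4 = 7.75 sts per in.
right front: 9 × 7.75 = 69.75 → 70.
hood: 19.5 × 7.75 = 151.12 → 151.
pocket: 6.5 × 7.75 = 50.38 → 50.
button band: 3 × 7.75 = 23.25 → 23.

right front 70; hood 151; pocket 50; button band 23.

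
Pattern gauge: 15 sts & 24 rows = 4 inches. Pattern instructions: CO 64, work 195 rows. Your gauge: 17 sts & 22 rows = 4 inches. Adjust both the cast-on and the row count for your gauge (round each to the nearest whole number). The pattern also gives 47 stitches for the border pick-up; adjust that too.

Stitches: 64 × 17/15 = 72.53 → 73.
Rows: 195 × 22/24 = 178.75 → 179.
border pick-up: 47 × 17/15 = 53.27 → 53.

Cast on 73 stitches; work 179 rows; border pick-up 53 stitches.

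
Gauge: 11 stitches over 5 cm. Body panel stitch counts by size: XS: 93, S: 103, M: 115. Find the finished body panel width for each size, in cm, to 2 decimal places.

XS 42.27 cm; S 46.82 cm; M 52.27 cm.

11/5 = 2.2 sts per cm.
XS: 93 / 2.2 = 42.273 → 42.27 cm.
S: 103 / 2.2 = 46.818 → 46.82 cm.
M: 115 / 2.2 = 52.273 → 52.27 cm.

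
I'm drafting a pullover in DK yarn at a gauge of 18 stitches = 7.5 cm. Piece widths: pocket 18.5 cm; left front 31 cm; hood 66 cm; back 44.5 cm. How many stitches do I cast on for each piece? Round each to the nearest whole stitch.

pocket 44; left front 74; hood 158; back 107.

Rate = 18/7.5 = 2.4 sts per cm.
pocket: 18.5 × 2.4 = 44.40 → 44.
left front: 31 × 2.4 = 74.40 → 74.
hood: 66 × 2.4 = 158.40 → 158.
back: 44.5 × 2.4 = 106.80 → 107.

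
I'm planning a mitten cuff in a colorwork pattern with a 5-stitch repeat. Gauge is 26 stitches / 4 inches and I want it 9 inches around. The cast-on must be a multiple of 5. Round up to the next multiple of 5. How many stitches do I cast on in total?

26 / 4 = 6.5 sts per inch.
9 × 6.5 = 58.50 sts.
Next multiple of 5: 60.

Cast on 60 stitches.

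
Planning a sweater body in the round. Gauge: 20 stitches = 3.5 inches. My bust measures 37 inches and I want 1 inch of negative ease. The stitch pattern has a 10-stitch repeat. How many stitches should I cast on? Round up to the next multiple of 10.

210 stitches.

Finished = 37 − 1 = 36 inches.
20 / 3.5 = 5.714 sts/in.
36 × 5.714 = 205.71 sts.
Next multiple of 10: 210.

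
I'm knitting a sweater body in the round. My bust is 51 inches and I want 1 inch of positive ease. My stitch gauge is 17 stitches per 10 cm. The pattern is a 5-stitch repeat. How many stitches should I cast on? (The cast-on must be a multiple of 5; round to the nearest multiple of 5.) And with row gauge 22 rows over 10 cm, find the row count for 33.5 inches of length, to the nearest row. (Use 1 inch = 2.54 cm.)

Finished = 51 + 1 = 52 inches.
52 inches × 2.54 = 132.08 cm.
17/10 = 1.7 sts per cm; 132.08 × 1.7 = 224.54 sts.
Nearest multiple of 5 → 225.
33.5 inches = 85.09 cm; × 2.2 = 187.20 → 187 rows.

Cast on 225 stitches; work 187 rows.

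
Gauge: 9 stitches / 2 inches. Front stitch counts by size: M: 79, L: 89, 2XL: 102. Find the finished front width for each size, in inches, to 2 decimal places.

9/2 = 4.5 sts per in.
M: 79 / 4.5 = 17.556 → 17.56 in.
L: 89 / 4.5 = 19.778 → 19.78 in.
2XL: 102 / 4.5 = 22.667 → 22.67 in.

M 17.56 inches; L 19.78 inches; 2XL 22.67 inches.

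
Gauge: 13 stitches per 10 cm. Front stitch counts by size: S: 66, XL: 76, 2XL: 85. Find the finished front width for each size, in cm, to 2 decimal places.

13/10 = 1.3 sts per cm.
S: 66 / 1.3 = 50.769 → 50.77 cm.
XL: 76 / 1.3 = 58.462 → 58.46 cm.
2XL: 85 / 1.3 = 65.385 → 65.38 cm.

S 50.77 cm; XL 58.46 cm; 2XL 65.38 cm.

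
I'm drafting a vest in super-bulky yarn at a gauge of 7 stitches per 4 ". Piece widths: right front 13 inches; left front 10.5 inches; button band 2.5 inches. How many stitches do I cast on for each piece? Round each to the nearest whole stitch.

right front 23; left front 18; button band 4.

Rate = 7/4 = 1.75 sts per in.
right front: 13 × 1.75 = 22.75 → 23.
left front: 10.5 × 1.75 = 18.38 → 18.
button band: 2.5 × 1.75 = 4.38 → 4.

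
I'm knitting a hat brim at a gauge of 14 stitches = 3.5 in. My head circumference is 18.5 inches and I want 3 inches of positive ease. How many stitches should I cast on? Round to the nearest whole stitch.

Finished = 18.5 + 3 = 21.5 in.
14 / 3.5 = 4 sts per inch.
21.50 × 4 = 86.00 sts.

86 stitches.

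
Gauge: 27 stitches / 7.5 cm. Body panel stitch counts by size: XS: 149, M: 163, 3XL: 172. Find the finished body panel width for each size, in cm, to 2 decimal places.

XS 41.39 cm; M 45.28 cm; 3XL 47.78 cm.

27/7.5 = 3.6 sts per cm.
XS: 149 / 3.6 = 41.389 → 41.39 cm.
M: 163 / 3.6 = 45.278 → 45.28 cm.
3XL: 172 / 3.6 = 47.778 → 47.78 cm.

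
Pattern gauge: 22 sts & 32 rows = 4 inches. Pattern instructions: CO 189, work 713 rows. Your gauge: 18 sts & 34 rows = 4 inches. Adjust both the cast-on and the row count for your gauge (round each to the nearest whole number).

Stitches: 189 × 18/22 = 154.64 → 155.
Rows: 713 × 34/32 = 757.56 → 758.

Cast on 155 stitches; work 758 rows.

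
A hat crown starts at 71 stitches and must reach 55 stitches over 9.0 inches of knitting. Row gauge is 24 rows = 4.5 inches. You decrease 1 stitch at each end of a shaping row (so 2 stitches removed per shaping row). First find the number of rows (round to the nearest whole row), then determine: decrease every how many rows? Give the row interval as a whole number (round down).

Rows = 9.0 × 5.333 = 48.0 → 48 rows.
Stitches to remove: 16 → 8 shaping rows (at 2 st each).
48 / 8 = 6.00 → every 6 rows.

Decrease every 6th row.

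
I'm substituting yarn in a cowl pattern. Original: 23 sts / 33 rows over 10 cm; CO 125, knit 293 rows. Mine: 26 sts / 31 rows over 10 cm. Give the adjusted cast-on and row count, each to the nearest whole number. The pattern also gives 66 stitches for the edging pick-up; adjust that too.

Cast on 141 stitches; work 275 rows; edging pick-up 75 stitches.

Stitches: 125 × 26/23 = 141.30 → 141.
Rows: 293 × 31/33 = 275.24 → 275.
edging pick-up: 66 × 26/23 = 74.61 → 75.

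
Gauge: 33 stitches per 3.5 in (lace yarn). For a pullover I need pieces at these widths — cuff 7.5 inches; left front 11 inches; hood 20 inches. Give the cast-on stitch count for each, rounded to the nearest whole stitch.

Rate = 33/3.5 = 9.429 sts per in.
cuff: 7.5 × 9.429 = 70.71 → 71.
left front: 11 × 9.429 = 103.71 → 104.
hood: 20 × 9.429 = 188.57 → 189.

cuff 71; left front 104; hood 189.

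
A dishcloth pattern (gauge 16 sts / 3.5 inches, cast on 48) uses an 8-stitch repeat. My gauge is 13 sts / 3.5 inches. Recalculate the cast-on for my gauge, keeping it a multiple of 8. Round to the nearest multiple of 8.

48 × 13 / 16 = 39.00.
Nearest multiple of 8: 40.

CO 40 sts.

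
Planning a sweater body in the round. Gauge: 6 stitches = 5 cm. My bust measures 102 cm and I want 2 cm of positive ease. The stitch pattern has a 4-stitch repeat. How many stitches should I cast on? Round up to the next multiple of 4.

Finished = 102 + 2 = 104 cm.
6 / 5 = 1.2 sts/cm.
104 × 1.2 = 124.80 sts.
Next multiple of 4: 128.

CO 128 sts.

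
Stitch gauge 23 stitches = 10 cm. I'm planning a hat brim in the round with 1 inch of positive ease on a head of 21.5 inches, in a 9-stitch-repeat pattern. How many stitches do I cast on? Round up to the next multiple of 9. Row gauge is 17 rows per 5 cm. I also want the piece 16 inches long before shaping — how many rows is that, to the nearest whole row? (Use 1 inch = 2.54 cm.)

Cast on 135 stitches; work 138 rows.

Finished = 21.5 + 1 = 22.5 inches.
22.5 inches × 2.54 = 57.15 cm.
23/10 = 2.3 sts per cm; 57.15 × 2.3 = 131.44 sts.
Next multiple of 9 → 135.
16 inches = 40.64 cm; × 3.4 = 138.18 → 138 rows.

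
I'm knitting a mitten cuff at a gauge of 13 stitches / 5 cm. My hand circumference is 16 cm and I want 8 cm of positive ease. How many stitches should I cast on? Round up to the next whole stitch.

Finished = 16 + 8 = 24 cm.
13 / 5 = 2.6 sts per cm.
24.00 × 2.6 = 62.40 sts.
→ 63 sts.

63 stitches.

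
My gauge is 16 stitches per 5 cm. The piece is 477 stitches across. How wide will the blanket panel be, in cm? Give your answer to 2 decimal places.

16 stitches / 5 cm = 3.2 stitches per cm.
477 / 3.2 = 149.062 cm.

149.06 cm.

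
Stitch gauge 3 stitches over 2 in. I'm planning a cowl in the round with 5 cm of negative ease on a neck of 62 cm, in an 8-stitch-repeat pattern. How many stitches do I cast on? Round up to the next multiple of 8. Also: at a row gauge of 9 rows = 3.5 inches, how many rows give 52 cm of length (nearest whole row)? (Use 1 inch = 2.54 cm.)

Finished = 62 − 5 = 57 cm.
57 cm × 1/2.54 = 22.44 inches.
3/2 = 1.5 sts per in; 22.44 × 1.5 = 33.66 sts.
Next multiple of 8 → 40.
52 cm = 20.47 inches; × 2.571 = 52.64 → 53 rows.

Cast on 40 stitches; work 53 rows.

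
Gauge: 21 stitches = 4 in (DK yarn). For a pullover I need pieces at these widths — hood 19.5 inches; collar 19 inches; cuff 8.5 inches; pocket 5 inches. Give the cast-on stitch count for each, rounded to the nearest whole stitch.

Rate = 21/4 = 5.25 sts per in.
hood: 19.5 × 5.25 = 102.38 → 102.
collar: 19 × 5.25 = 99.75 → 100.
cuff: 8.5 × 5.25 = 44.62 → 45.
pocket: 5 × 5.25 = 26.25 → 26.

hood 102; collar 100; cuff 45; pocket 26.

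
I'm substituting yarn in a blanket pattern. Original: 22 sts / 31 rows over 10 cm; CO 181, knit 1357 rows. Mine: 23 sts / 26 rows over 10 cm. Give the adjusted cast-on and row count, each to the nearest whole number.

Stitches: 181 × 23/22 = 189.23 → 189.
Rows: 1357 × 26/31 = 1138.13 → 1138.

Cast on 189 stitches; work 1138 rows.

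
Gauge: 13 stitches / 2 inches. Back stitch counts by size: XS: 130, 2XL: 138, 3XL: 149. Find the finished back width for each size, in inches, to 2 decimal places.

XS 20.00 inches; 2XL 21.23 inches; 3XL 22.92 inches.

13/2 = 6.5 sts per in.
XS: 130 / 6.5 = 20.000 → 20.00 in.
2XL: 138 / 6.5 = 21.231 → 21.23 in.
3XL: 149 / 6.5 = 22.923 → 22.92 in.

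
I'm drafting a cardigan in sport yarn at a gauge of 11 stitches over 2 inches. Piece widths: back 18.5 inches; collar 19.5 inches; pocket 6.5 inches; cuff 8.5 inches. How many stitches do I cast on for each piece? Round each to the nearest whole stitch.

Rate = 11/2 = 5.5 sts per in.
back: 18.5 × 5.5 = 101.75 → 102.
collar: 19.5 × 5.5 = 107.25 → 107.
pocket: 6.5 × 5.5 = 35.75 → 36.
cuff: 8.5 × 5.5 = 46.75 → 47.

back 102; collar 107; pocket 36; cuff 47.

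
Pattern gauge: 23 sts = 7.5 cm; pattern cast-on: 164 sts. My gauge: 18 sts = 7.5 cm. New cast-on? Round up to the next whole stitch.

CO 129 sts.

Scale factor = 18 / 23 = 0.783.
164 × 18 / 23 = 128.35 sts.
→ 129 sts.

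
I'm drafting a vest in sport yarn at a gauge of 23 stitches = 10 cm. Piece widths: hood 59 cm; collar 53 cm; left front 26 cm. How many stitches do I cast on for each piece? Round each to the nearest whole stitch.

Rate = 23/10 = 2.3 sts per cm.
hood: 59 × 2.3 = 135.70 → 136.
collar: 53 × 2.3 = 121.90 → 122.
left front: 26 × 2.3 = 59.80 → 60.

hood 136; collar 122; left front 60.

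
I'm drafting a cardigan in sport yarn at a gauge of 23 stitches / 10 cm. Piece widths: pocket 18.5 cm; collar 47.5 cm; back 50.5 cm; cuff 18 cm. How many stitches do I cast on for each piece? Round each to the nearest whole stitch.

pocket 43; collar 109; back 116; cuff 41.

Rate = 23/10 = 2.3 sts per cm.
pocket: 18.5 × 2.3 = 42.55 → 43.
collar: 47.5 × 2.3 = 109.25 → 109.
back: 50.5 × 2.3 = 116.15 → 116.
cuff: 18 × 2.3 = 41.40 → 41.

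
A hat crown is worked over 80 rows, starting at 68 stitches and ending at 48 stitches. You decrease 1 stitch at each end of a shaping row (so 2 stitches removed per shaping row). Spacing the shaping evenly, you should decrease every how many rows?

Stitches to remove: |48 − 68| = 20.
Shaping rows needed: 20 / 2 = 10.
80 rows / 10 = every 8 rows.

Decrease every 8th row.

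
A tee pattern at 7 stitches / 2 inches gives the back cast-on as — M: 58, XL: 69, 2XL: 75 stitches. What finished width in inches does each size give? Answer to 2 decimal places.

7/2 = 3.5 sts per in.
M: 58 / 3.5 = 16.571 → 16.57 in.
XL: 69 / 3.5 = 19.714 → 19.71 in.
2XL: 75 / 3.5 = 21.429 → 21.43 in.

M 16.57 inches; XL 19.71 inches; 2XL 21.43 inches.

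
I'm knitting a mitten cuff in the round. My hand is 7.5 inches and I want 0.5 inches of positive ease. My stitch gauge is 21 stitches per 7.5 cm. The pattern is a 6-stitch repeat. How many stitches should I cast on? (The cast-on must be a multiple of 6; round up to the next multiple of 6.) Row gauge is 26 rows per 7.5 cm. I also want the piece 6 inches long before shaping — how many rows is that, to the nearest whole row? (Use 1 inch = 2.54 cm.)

Finished = 7.5 + 0.5 = 8 inches.
8 inches × 2.54 = 20.32 cm.
21/7.5 = 2.8 sts per cm; 20.32 × 2.8 = 56.90 sts.
Next multiple of 6 → 60.
6 inches = 15.24 cm; × 3.467 = 52.83 → 53 rows.

Cast on 60 stitches; work 53 rows.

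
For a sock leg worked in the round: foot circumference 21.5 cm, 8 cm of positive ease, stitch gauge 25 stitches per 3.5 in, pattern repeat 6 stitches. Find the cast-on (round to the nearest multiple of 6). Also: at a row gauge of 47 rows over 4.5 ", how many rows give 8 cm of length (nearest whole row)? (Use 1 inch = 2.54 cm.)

Cast on 84 stitches; work 33 rows.

Finished = 21.5 + 8 = 29.5 cm.
29.5 cm × 1/2.54 = 11.61 inches.
25/3.5 = 7.143 sts per in; 11.61 × 7.143 = 82.96 sts.
Nearest multiple of 6 → 84.
8 cm = 3.15 inches; × 10.444 = 32.90 → 33 rows.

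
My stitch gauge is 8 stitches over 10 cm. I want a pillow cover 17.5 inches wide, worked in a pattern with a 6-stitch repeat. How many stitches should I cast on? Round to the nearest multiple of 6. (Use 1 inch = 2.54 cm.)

17.5 in = 17.5 × 2.54 = 44.45 cm.
8 / 10 = 0.8 sts/cm.
44.45 × 0.8 = 35.56 sts.
→ 36.

36 stitches.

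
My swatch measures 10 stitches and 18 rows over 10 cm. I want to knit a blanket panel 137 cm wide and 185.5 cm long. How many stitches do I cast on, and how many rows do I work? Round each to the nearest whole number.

Stitch gauge = 10/10 = 1 sts/cm; 137 × 1 = 137.00 → 137 sts.
Row gauge = 18/10 = 1.8 rows/cm; 185.5 × 1.8 = 333.90 → 334 rows.

Cast on 137 stitches and work 334 rows.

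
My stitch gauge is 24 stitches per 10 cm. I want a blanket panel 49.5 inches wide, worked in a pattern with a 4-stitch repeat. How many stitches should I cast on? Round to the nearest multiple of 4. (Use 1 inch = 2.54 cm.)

49.5 in = 49.5 × 2.54 = 125.73 cm.
24 / 10 = 2.4 sts/cm.
125.73 × 2.4 = 301.75 sts.
→ 300.

300 stitches.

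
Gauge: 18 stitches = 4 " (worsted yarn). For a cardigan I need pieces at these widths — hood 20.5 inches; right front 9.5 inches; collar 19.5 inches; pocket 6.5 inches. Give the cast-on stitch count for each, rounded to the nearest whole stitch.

hood 92; right front 43; collar 88; pocket 29.

Rate = 18/4 = 4.5 sts per in.
hood: 20.5 × 4.5 = 92.25 → 92.
right front: 9.5 × 4.5 = 42.75 → 43.
collar: 19.5 × 4.5 = 87.75 → 88.
pocket: 6.5 × 4.5 = 29.25 → 29.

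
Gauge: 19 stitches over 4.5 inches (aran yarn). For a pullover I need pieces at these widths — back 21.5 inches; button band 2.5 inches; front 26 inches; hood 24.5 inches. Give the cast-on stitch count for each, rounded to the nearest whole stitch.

Rate = 19/4.5 = 4.222 sts per in.
back: 21.5 × 4.222 = 90.78 → 91.
button band: 2.5 × 4.222 = 10.56 → 11.
front: 26 × 4.222 = 109.78 → 110.
hood: 24.5 × 4.222 = 103.44 → 103.

back 91; button band 11; front 110; hood 103.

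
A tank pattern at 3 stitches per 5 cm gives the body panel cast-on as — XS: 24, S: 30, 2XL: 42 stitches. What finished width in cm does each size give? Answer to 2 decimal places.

3/5 = 0.6 sts per cm.
XS: 24 / 0.6 = 40.000 → 40.00 cm.
S: 30 / 0.6 = 50.000 → 50.00 cm.
2XL: 42 / 0.6 = 70.000 → 70.00 cm.

XS 40.00 cm; S 50.00 cm; 2XL 70.00 cm.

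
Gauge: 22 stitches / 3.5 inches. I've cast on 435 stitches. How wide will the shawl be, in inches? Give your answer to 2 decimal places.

69.20 inches.

22 stitches / 3.5 inch = 6.286 stitches per inch.
435 / 6.286 = 69.205 inches.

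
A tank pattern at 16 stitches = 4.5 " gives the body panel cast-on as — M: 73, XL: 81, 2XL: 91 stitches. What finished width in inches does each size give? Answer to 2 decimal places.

16/4.5 = 3.556 sts per in.
M: 73 / 3.556 = 20.531 → 20.53 in.
XL: 81 / 3.556 = 22.781 → 22.78 in.
2XL: 91 / 3.556 = 25.594 → 25.59 in.

M 20.53 inches; XL 22.78 inches; 2XL 25.59 inches.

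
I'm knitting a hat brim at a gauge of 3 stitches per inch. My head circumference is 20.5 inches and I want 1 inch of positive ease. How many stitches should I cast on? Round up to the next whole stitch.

65 stitches.

Finished = 20.5 + 1 = 21.5 in.
3 / 1 = 3 sts per inch.
21.50 × 3 = 64.50 sts.
→ 65 sts.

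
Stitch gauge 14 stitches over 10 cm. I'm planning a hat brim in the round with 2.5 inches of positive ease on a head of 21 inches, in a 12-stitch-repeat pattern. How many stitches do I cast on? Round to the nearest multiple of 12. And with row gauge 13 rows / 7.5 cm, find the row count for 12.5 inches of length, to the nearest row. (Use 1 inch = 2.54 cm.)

Cast on 84 stitches; work 55 rows.

Finished = 21 + 2.5 = 23.5 inches.
23.5 inches × 2.54 = 59.69 cm.
14/10 = 1.4 sts per cm; 59.69 × 1.4 = 83.57 sts.
Nearest multiple of 12 → 84.
12.5 inches = 31.75 cm; × 1.733 = 55.03 → 55 rows.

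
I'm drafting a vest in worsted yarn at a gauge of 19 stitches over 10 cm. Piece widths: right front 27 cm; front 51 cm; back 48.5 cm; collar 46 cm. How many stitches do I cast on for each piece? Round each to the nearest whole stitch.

Rate = 19/10 = 1.9 sts per cm.
right front: 27 × 1.9 = 51.30 → 51.
front: 51 × 1.9 = 96.90 → 97.
back: 48.5 × 1.9 = 92.15 → 92.
collar: 46 × 1.9 = 87.40 → 87.

right front 51; front 97; back 92; collar 87.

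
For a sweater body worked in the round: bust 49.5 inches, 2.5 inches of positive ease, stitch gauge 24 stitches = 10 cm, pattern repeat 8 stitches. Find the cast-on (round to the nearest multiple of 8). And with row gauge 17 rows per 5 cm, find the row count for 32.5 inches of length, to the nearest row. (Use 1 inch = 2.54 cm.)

Cast on 320 stitches; work 281 rows.

Finished = 49.5 + 2.5 = 52 inches.
52 inches × 2.54 = 132.08 cm.
24/10 = 2.4 sts per cm; 132.08 × 2.4 = 316.99 sts.
Nearest multiple of 8 → 320.
32.5 inches = 82.55 cm; × 3.4 = 280.67 → 281 rows.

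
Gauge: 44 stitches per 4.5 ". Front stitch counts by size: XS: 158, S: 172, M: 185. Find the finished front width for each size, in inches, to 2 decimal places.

44/4.5 = 9.778 sts per in.
XS: 158 / 9.778 = 16.159 → 16.16 in.
S: 172 / 9.778 = 17.591 → 17.59 in.
M: 185 / 9.778 = 18.920 → 18.92 in.

XS 16.16 inches; S 17.59 inches; M 18.92 inches.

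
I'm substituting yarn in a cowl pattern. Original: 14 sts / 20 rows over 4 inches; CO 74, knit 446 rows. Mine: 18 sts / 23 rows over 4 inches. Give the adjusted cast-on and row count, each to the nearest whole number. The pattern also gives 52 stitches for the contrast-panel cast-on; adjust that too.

Cast on 95 stitches; work 513 rows; contrast-panel cast-on 67 stitches.

Stitches: 74 × 18/14 = 95.14 → 95.
Rows: 446 × 23/20 = 512.90 → 513.
contrast-panel cast-on: 52 × 18/14 = 66.86 → 67.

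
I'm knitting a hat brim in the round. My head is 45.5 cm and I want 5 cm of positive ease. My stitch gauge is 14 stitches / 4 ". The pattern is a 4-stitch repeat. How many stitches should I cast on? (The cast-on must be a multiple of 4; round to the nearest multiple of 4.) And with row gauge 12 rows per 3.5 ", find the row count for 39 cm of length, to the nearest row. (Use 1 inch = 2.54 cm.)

Cast on 68 stitches; work 53 rows.

Finished = 45.5 + 5 = 50.5 cm.
50.5 cm × 1/2.54 = 19.88 inches.
14/4 = 3.5 sts per in; 19.88 × 3.5 = 69.59 sts.
Nearest multiple of 4 → 68.
39 cm = 15.35 inches; × 3.429 = 52.64 → 53 rows.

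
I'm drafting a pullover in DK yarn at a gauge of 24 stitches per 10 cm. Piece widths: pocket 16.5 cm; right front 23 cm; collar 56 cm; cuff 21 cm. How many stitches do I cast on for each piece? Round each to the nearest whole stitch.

Rate = 24/10 = 2.4 sts per cm.
pocket: 16.5 × 2.4 = 39.60 → 40.
right front: 23 × 2.4 = 55.20 → 55.
collar: 56 × 2.4 = 134.40 → 134.
cuff: 21 × 2.4 = 50.40 → 50.

pocket 40; right front 55; collar 134; cuff 50.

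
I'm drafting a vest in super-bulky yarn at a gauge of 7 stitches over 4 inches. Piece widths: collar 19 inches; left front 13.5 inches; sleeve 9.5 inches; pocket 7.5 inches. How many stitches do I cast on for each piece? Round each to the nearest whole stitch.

collar 33; left front 24; sleeve 17; pocket 13.

Rate = 7/4 = 1.75 sts per in.
collar: 19 × 1.75 = 33.25 → 33.
left front: 13.5 × 1.75 = 23.62 → 24.
sleeve: 9.5 × 1.75 = 16.62 → 17.
pocket: 7.5 × 1.75 = 13.12 → 13.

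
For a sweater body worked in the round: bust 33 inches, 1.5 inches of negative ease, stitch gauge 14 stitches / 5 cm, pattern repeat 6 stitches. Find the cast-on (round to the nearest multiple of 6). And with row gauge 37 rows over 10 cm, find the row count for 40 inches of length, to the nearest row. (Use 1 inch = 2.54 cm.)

Finished = 33 − 1.5 = 31.5 inches.
31.5 inches × 2.54 = 80.01 cm.
14/5 = 2.8 sts per cm; 80.01 × 2.8 = 224.03 sts.
Nearest multiple of 6 → 222.
40 inches = 101.60 cm; × 3.7 = 375.92 → 376 rows.

Cast on 222 stitches; work 376 rows.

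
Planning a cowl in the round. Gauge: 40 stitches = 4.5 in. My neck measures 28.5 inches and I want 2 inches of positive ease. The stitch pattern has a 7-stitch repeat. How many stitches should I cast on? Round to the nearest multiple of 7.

Finished = 28.5 + 2 = 30.5 inches.
40 / 4.5 = 8.889 sts/in.
30.5 × 8.889 = 271.11 sts.
Nearest multiple of 7: 273.

CO 273 sts.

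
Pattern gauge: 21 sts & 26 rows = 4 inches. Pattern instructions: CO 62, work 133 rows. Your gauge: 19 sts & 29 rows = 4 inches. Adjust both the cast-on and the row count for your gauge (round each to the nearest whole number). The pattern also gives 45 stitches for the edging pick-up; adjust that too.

Cast on 56 stitches; work 148 rows; edging pick-up 41 stitches.

Stitches: 62 × 19/21 = 56.10 → 56.
Rows: 133 × 29/26 = 148.35 → 148.
edging pick-up: 45 × 19/21 = 40.71 → 41.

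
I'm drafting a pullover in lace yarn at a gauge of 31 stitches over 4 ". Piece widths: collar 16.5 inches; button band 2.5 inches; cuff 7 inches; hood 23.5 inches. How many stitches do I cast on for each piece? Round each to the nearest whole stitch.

collar 128; button band 19; cuff 54; hood 182.

Rate = 31/4 = 7.75 sts per in.
collar: 16.5 × 7.75 = 127.88 → 128.
button band: 2.5 × 7.75 = 19.38 → 19.
cuff: 7 × 7.75 = 54.25 → 54.
hood: 23.5 × 7.75 = 182.12 → 182.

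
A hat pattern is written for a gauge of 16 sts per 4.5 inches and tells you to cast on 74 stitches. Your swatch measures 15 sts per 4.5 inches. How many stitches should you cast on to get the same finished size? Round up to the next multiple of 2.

Scale factor = 15 / 16 = 0.938.
74 × 15 / 16 = 69.38 sts.
→ 70 sts.

CO 70 sts.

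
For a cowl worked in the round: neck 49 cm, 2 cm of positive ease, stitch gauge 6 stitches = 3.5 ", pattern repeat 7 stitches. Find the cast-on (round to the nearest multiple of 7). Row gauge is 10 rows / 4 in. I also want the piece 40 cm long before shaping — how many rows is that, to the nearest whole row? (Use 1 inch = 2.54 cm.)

Cast on 35 stitches; work 39 rows.

Finished = 49 + 2 = 51 cm.
51 cm × 1/2.54 = 20.08 inches.
6/3.5 = 1.714 sts per in; 20.08 × 1.714 = 34.42 sts.
Nearest multiple of 7 → 35.
40 cm = 15.75 inches; × 2.5 = 39.37 → 39 rows.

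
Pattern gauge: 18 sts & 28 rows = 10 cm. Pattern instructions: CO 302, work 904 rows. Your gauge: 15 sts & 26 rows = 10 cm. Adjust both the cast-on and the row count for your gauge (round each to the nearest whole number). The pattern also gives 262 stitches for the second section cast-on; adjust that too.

Stitches: 302 × 15/18 = 251.67 → 252.
Rows: 904 × 26/28 = 839.43 → 839.
second section cast-on: 262 × 15/18 = 218.33 → 218.

Cast on 252 stitches; work 839 rows; second section cast-on 218 stitches.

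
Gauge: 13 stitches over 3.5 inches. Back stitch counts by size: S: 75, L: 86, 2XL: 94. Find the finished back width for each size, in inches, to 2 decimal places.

S 20.19 inches; L 23.15 inches; 2XL 25.31 inches.

13/3.5 = 3.714 sts per in.
S: 75 / 3.714 = 20.192 → 20.19 in.
L: 86 / 3.714 = 23.154 → 23.15 in.
2XL: 94 / 3.714 = 25.308 → 25.31 in.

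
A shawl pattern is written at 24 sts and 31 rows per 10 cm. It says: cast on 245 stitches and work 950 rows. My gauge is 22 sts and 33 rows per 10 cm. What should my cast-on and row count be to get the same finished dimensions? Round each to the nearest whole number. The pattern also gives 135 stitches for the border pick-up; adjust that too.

Cast on 225 stitches; work 1011 rows; border pick-up 124 stitches.

Stitches: 245 × 22/24 = 224.58 → 225.
Rows: 950 × 33/31 = 1011.29 → 1011.
border pick-up: 135 × 22/24 = 123.75 → 124.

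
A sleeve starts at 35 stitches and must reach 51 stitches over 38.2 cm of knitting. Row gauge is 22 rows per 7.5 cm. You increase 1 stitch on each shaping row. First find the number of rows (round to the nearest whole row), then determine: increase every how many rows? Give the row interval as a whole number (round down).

Increase every 7th row.

Rows = 38.2 × 2.933 = 112.1 → 112 rows.
Stitches to add: 16 → 16 shaping rows (at 1 st each).
112 / 16 = 7.00 → every 7 rows.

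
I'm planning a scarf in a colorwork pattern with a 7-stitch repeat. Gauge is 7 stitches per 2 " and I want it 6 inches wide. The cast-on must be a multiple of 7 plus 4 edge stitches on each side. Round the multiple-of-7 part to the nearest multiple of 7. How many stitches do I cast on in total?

Cast on 22 stitches.

7 / 2 = 3.5 sts per inch.
6 × 3.5 = 21.00 sts.
Less 8 edge sts → 13.00 for the repeat.
Nearest multiple of 7: 14.
Add back 8 edge sts → 22.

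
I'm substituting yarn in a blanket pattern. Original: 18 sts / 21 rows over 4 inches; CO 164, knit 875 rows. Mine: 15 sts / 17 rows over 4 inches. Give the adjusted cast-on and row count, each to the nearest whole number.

Stitches: 164 × 15/18 = 136.67 → 137.
Rows: 875 × 17/21 = 708.33 → 708.

Cast on 137 stitches; work 708 rows.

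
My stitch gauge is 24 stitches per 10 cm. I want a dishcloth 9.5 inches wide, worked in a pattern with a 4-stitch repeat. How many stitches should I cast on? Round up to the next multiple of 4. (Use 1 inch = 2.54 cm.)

Cast on 60 stitches.

9.5 in = 9.5 × 2.54 = 24.13 cm.
24 / 10 = 2.4 sts/cm.
24.13 × 2.4 = 57.91 sts.
→ 60.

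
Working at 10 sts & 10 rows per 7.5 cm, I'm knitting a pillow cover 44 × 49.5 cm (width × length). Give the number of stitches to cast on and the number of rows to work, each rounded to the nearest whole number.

Cast on 59 stitches and work 66 rows.

Stitch gauge = 10/7.5 = 1.333 sts/cm; 44 × 1.333 = 58.67 → 59 sts.
Row gauge = 10/7.5 = 1.333 rows/cm; 49.5 × 1.333 = 66.00 → 66 rows.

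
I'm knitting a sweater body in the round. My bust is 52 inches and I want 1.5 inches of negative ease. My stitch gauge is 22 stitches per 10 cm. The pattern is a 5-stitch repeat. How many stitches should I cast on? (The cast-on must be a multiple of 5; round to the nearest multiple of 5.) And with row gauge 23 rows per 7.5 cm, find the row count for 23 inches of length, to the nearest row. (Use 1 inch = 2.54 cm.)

Finished = 52 − 1.5 = 50.5 inches.
50.5 inches × 2.54 = 128.27 cm.
22/10 = 2.2 sts per cm; 128.27 × 2.2 = 282.19 sts.
Nearest multiple of 5 → 280.
23 inches = 58.42 cm; × 3.067 = 179.15 → 179 rows.

Cast on 280 stitches; work 179 rows.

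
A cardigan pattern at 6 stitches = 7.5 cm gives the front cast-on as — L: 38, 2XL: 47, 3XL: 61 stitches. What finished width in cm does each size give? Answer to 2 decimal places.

6/7.5 = 0.8 sts per cm.
L: 38 / 0.8 = 47.500 → 47.50 cm.
2XL: 47 / 0.8 = 58.750 → 58.75 cm.
3XL: 61 / 0.8 = 76.250 → 76.25 cm.

L 47.50 cm; 2XL 58.75 cm; 3XL 76.25 cm.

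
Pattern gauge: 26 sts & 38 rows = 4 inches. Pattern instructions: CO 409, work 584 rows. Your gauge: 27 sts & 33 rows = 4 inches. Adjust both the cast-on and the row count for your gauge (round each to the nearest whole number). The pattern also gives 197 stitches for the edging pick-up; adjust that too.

Cast on 425 stitches; work 507 rows; edging pick-up 205 stitches.

Stitches: 409 × 27/26 = 424.73 → 425.
Rows: 584 × 33/38 = 507.16 → 507.
edging pick-up: 197 × 27/26 = 204.58 → 205.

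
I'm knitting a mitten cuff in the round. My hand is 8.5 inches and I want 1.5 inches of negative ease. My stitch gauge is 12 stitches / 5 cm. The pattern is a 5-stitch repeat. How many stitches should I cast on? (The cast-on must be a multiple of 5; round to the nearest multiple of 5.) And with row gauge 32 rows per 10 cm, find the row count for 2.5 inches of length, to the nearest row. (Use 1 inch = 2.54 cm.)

Cast on 45 stitches; work 20 rows.

Finished = 8.5 − 1.5 = 7 inches.
7 inches × 2.54 = 17.78 cm.
12/5 = 2.4 sts per cm; 17.78 × 2.4 = 42.67 sts.
Nearest multiple of 5 → 45.
2.5 inches = 6.35 cm; × 3.2 = 20.32 → 20 rows.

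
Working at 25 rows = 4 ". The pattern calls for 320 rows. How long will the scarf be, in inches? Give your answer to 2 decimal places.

51.20 inches.

25 rows / 4 inch = 6.25 rows per inch.
320 / 6.25 = 51.200 inches.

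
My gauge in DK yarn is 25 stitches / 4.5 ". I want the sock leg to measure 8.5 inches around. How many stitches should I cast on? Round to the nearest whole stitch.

CO 47 sts.

25 stitches / 4.5 in = 5.556 stitches per inch.
8.5 × 5.556 = 47.22 stitches.
Round to nearest → 47.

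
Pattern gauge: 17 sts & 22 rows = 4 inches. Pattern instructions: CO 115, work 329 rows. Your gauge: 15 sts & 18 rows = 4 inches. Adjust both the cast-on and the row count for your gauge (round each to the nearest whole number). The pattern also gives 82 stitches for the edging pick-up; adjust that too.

Stitches: 115 × 15/17 = 101.47 → 101.
Rows: 329 × 18/22 = 269.18 → 269.
edging pick-up: 82 × 15/17 = 72.35 → 72.

Cast on 101 stitches; work 269 rows; edging pick-up 72 stitches.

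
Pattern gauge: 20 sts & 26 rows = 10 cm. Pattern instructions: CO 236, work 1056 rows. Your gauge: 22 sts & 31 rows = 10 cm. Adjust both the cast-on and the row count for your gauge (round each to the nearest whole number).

Cast on 260 stitches; work 1259 rows.

Stitches: 236 × 22/20 = 259.60 → 260.
Rows: 1056 × 31/26 = 1259.08 → 1259.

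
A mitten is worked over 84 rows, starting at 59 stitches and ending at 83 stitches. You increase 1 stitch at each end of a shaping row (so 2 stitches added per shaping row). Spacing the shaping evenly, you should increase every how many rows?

Increase every 7th row.

Stitches to add: |83 − 59| = 24.
Shaping rows needed: 24 / 2 = 12.
84 rows / 12 = every 7 rows.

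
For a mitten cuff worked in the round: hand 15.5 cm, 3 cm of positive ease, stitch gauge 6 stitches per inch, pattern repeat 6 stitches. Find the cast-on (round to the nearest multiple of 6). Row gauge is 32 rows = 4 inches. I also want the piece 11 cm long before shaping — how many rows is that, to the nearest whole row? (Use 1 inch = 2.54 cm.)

Cast on 42 stitches; work 35 rows.

Finished = 15.5 + 3 = 18.5 cm.
18.5 cm × 1/2.54 = 7.28 inches.
6/1 = 6 sts per in; 7.28 × 6 = 43.70 sts.
Nearest multiple of 6 → 42.
11 cm = 4.33 inches; × 8 = 34.65 → 35 rows.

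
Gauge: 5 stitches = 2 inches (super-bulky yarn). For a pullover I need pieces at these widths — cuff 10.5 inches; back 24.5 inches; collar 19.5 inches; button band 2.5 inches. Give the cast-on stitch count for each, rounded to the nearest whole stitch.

cuff 26; back 61; collar 49; button band 6.

Rate = 5/2 = 2.5 sts per in.
cuff: 10.5 × 2.5 = 26.25 → 26.
back: 24.5 × 2.5 = 61.25 → 61.
collar: 19.5 × 2.5 = 48.75 → 49.
button band: 2.5 × 2.5 = 6.25 → 6.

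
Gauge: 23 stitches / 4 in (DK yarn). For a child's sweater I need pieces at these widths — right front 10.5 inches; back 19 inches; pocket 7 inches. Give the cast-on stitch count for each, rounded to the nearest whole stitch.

right front 60; back 109; pocket 40.

Rate = 23/4 = 5.75 sts per in.
right front: 10.5 × 5.75 = 60.38 → 60.
back: 19 × 5.75 = 109.25 → 109.
pocket: 7 × 5.75 = 40.25 → 40.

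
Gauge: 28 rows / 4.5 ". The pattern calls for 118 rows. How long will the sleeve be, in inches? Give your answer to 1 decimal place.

19.0 inches.

28 rows / 4.5 inch = 6.222 rows per inch.
118 / 6.222 = 18.96 inches.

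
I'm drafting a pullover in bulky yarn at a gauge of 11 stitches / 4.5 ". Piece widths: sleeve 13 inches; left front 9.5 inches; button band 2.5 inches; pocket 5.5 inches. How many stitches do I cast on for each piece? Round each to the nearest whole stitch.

Rate = 11/4.5 = 2.444 sts per in.
sleeve: 13 × 2.444 = 31.78 → 32.
left front: 9.5 × 2.444 = 23.22 → 23.
button band: 2.5 × 2.444 = 6.11 → 6.
pocket: 5.5 × 2.444 = 13.44 → 13.

sleeve 32; left front 23; button band 6; pocket 13.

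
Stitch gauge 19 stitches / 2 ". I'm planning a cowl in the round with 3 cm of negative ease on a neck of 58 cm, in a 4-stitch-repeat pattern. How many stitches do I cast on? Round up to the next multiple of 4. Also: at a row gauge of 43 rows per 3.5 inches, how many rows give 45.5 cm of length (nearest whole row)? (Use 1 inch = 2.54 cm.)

Finished = 58 − 3 = 55 cm.
55 cm × 1/2.54 = 21.65 inches.
19/2 = 9.5 sts per in; 21.65 × 9.5 = 205.71 sts.
Next multiple of 4 → 208.
45.5 cm = 17.91 inches; × 12.286 = 220.08 → 220 rows.

Cast on 208 stitches; work 220 rows.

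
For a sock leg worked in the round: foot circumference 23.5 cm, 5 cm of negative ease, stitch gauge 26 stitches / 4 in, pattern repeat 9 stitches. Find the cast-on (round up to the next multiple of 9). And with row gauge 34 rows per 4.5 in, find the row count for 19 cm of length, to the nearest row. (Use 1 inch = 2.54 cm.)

Finished = 23.5 − 5 = 18.5 cm.
18.5 cm × 1/2.54 = 7.28 inches.
26/4 = 6.5 sts per in; 7.28 × 6.5 = 47.34 sts.
Next multiple of 9 → 54.
19 cm = 7.48 inches; × 7.556 = 56.52 → 57 rows.

Cast on 54 stitches; work 57 rows.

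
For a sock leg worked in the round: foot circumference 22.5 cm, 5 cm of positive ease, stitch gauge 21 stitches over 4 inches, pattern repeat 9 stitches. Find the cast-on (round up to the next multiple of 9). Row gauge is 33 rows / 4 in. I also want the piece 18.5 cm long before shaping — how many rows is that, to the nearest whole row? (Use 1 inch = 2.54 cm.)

Finished = 22.5 + 5 = 27.5 cm.
27.5 cm × 1/2.54 = 10.83 inches.
21/4 = 5.25 sts per in; 10.83 × 5.25 = 56.84 sts.
Next multiple of 9 → 63.
18.5 cm = 7.28 inches; × 8.25 = 60.09 → 60 rows.

Cast on 63 stitches; work 60 rows.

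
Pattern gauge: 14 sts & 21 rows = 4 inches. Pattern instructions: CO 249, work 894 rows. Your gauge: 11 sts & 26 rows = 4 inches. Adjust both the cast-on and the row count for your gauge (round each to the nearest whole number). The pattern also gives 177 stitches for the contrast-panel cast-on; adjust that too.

Stitches: 249 × 11/14 = 195.64 → 196.
Rows: 894 × 26/21 = 1106.86 → 1107.
contrast-panel cast-on: 177 × 11/14 = 139.07 → 139.

Cast on 196 stitches; work 1107 rows; contrast-panel cast-on 139 stitches.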